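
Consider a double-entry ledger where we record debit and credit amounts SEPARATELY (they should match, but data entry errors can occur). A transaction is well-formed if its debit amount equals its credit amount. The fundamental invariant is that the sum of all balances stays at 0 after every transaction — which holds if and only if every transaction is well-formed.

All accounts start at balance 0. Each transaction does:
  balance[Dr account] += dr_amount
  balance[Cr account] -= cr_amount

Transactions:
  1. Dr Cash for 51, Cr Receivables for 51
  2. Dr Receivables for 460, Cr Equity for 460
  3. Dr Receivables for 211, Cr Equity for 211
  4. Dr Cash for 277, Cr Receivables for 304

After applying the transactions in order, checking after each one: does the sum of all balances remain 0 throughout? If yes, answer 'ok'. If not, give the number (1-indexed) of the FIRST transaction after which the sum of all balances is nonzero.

After txn 1: dr=51 cr=51 sum_balances=0
After txn 2: dr=460 cr=460 sum_balances=0
After txn 3: dr=211 cr=211 sum_balances=0
After txn 4: dr=277 cr=304 sum_balances=-27

Answer: 4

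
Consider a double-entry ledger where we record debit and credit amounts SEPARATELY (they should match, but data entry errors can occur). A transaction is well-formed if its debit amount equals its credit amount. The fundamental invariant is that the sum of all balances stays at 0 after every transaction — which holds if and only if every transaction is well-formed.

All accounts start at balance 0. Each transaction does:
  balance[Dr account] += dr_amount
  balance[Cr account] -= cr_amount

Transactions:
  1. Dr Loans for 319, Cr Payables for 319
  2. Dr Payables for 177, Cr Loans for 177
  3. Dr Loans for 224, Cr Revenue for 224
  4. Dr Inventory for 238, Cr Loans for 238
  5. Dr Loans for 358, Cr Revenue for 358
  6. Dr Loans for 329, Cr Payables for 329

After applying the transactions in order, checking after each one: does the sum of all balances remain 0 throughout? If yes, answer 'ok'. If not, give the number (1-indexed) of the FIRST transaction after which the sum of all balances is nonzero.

After txn 1: dr=319 cr=319 sum_balances=0
After txn 2: dr=177 cr=177 sum_balances=0
After txn 3: dr=224 cr=224 sum_balances=0
After txn 4: dr=238 cr=238 sum_balances=0
After txn 5: dr=358 cr=358 sum_balances=0
After txn 6: dr=329 cr=329 sum_balances=0

Answer: ok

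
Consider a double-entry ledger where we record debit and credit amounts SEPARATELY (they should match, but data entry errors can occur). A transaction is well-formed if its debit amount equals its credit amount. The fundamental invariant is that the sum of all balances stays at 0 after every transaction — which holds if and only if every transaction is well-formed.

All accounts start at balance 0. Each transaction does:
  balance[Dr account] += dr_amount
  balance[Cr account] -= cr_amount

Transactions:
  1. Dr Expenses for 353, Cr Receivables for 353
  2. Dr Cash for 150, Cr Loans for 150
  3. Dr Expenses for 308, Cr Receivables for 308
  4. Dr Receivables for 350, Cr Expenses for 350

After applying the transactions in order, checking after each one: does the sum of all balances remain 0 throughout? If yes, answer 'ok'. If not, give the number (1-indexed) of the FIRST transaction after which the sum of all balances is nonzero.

Answer: ok

Derivation:
After txn 1: dr=353 cr=353 sum_balances=0
After txn 2: dr=150 cr=150 sum_balances=0
After txn 3: dr=308 cr=308 sum_balances=0
After txn 4: dr=350 cr=350 sum_balances=0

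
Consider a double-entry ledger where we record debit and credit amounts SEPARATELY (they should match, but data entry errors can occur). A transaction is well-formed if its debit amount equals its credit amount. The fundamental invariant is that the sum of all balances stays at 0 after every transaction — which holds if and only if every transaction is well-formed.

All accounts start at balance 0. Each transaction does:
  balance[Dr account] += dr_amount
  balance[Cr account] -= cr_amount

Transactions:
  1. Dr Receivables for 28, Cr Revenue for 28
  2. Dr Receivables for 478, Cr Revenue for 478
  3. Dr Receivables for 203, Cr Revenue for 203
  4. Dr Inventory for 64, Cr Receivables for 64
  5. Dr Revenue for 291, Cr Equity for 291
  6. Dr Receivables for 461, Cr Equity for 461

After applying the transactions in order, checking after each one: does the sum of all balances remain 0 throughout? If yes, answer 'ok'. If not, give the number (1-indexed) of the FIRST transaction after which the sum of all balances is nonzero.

After txn 1: dr=28 cr=28 sum_balances=0
After txn 2: dr=478 cr=478 sum_balances=0
After txn 3: dr=203 cr=203 sum_balances=0
After txn 4: dr=64 cr=64 sum_balances=0
After txn 5: dr=291 cr=291 sum_balances=0
After txn 6: dr=461 cr=461 sum_balances=0

Answer: ok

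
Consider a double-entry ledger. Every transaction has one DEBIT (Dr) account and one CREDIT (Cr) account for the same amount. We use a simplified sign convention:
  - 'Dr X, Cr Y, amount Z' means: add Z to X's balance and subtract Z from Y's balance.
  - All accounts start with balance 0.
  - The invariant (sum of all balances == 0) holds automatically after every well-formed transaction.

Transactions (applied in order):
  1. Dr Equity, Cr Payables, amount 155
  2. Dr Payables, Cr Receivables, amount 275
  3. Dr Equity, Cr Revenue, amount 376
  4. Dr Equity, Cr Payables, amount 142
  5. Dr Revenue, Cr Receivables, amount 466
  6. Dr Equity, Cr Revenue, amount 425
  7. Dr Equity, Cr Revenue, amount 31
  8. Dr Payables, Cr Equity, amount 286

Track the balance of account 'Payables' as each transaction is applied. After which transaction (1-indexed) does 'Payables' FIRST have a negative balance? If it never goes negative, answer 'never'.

Answer: 1

Derivation:
After txn 1: Payables=-155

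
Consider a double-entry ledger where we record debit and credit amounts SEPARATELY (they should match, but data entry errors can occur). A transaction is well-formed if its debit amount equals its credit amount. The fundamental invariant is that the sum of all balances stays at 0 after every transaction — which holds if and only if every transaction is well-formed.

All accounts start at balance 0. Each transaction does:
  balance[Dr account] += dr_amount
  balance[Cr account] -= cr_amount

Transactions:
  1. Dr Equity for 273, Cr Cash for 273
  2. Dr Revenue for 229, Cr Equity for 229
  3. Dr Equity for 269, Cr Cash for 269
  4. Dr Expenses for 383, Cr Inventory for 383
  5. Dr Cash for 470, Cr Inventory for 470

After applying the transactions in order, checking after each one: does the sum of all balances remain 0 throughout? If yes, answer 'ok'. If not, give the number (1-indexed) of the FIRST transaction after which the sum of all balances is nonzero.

Answer: ok

Derivation:
After txn 1: dr=273 cr=273 sum_balances=0
After txn 2: dr=229 cr=229 sum_balances=0
After txn 3: dr=269 cr=269 sum_balances=0
After txn 4: dr=383 cr=383 sum_balances=0
After txn 5: dr=470 cr=470 sum_balances=0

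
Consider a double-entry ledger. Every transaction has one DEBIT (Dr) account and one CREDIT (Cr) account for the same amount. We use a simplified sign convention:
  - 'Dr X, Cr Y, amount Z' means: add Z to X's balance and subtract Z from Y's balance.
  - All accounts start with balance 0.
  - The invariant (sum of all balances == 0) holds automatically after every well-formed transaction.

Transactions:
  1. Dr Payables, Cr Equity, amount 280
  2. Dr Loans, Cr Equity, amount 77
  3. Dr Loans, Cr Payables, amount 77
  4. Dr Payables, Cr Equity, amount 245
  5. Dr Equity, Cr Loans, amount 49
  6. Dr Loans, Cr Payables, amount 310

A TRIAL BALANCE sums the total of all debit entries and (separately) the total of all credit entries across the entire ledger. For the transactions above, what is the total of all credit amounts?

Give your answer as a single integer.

Txn 1: credit+=280
Txn 2: credit+=77
Txn 3: credit+=77
Txn 4: credit+=245
Txn 5: credit+=49
Txn 6: credit+=310
Total credits = 1038

Answer: 1038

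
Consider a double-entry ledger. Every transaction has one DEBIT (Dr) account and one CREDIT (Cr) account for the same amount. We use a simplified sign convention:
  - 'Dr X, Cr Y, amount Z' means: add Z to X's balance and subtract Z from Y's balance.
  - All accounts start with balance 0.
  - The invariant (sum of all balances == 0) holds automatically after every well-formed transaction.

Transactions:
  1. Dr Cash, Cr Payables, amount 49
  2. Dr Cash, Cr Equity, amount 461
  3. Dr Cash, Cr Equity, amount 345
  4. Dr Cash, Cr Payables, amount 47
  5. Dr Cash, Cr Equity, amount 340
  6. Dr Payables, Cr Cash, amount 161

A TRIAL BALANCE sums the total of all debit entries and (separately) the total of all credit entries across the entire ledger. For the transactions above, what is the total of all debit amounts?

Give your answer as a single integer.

Answer: 1403

Derivation:
Txn 1: debit+=49
Txn 2: debit+=461
Txn 3: debit+=345
Txn 4: debit+=47
Txn 5: debit+=340
Txn 6: debit+=161
Total debits = 1403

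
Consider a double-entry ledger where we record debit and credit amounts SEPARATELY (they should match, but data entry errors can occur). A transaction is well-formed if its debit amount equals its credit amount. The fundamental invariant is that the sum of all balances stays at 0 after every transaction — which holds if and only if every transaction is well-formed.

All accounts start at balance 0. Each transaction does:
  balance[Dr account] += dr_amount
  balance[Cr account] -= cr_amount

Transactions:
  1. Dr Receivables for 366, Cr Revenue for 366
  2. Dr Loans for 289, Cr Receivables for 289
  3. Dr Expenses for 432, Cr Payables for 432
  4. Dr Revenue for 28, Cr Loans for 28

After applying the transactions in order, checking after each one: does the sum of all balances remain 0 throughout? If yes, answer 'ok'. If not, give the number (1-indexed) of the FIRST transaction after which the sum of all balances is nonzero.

After txn 1: dr=366 cr=366 sum_balances=0
After txn 2: dr=289 cr=289 sum_balances=0
After txn 3: dr=432 cr=432 sum_balances=0
After txn 4: dr=28 cr=28 sum_balances=0

Answer: ok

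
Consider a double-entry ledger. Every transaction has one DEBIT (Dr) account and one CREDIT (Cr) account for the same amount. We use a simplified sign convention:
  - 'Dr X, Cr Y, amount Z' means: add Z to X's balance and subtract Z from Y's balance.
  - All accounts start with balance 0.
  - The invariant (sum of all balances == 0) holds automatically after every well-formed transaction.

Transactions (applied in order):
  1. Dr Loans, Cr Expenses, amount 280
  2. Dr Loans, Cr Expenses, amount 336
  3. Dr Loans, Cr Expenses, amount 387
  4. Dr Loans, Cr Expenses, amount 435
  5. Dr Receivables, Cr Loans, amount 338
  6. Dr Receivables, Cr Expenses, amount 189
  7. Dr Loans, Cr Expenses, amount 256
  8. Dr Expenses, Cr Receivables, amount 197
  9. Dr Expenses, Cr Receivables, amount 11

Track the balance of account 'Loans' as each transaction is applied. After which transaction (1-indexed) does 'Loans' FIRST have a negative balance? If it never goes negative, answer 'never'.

After txn 1: Loans=280
After txn 2: Loans=616
After txn 3: Loans=1003
After txn 4: Loans=1438
After txn 5: Loans=1100
After txn 6: Loans=1100
After txn 7: Loans=1356
After txn 8: Loans=1356
After txn 9: Loans=1356

Answer: never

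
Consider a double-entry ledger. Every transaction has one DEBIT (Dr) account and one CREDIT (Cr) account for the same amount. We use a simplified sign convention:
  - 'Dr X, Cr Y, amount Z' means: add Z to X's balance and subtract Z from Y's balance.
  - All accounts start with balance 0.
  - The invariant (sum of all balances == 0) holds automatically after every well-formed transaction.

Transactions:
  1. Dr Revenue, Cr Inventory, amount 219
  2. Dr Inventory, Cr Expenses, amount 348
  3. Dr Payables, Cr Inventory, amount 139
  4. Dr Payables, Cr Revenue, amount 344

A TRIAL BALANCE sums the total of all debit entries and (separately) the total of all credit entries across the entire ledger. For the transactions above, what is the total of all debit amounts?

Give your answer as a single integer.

Answer: 1050

Derivation:
Txn 1: debit+=219
Txn 2: debit+=348
Txn 3: debit+=139
Txn 4: debit+=344
Total debits = 1050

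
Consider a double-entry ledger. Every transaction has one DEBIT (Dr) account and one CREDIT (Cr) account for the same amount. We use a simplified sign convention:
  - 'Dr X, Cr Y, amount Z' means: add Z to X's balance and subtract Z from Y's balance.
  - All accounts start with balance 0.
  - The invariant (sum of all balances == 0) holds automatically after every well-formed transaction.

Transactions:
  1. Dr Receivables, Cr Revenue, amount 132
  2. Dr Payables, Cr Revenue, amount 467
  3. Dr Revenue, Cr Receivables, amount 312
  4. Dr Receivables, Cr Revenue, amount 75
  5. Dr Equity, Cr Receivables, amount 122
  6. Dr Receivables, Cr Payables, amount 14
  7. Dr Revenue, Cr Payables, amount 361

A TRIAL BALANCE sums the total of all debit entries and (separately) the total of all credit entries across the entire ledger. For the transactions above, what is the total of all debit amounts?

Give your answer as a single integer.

Txn 1: debit+=132
Txn 2: debit+=467
Txn 3: debit+=312
Txn 4: debit+=75
Txn 5: debit+=122
Txn 6: debit+=14
Txn 7: debit+=361
Total debits = 1483

Answer: 1483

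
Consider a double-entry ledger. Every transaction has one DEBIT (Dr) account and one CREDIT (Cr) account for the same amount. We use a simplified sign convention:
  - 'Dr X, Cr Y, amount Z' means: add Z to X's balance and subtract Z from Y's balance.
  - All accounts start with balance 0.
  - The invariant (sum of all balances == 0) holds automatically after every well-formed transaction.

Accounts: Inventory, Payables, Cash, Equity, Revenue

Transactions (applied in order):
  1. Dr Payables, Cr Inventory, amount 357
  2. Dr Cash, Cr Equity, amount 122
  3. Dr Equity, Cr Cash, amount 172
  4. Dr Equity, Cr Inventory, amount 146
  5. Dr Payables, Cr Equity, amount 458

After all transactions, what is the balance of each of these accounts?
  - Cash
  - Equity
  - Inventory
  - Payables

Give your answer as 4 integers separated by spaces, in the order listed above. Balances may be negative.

After txn 1 (Dr Payables, Cr Inventory, amount 357): Inventory=-357 Payables=357
After txn 2 (Dr Cash, Cr Equity, amount 122): Cash=122 Equity=-122 Inventory=-357 Payables=357
After txn 3 (Dr Equity, Cr Cash, amount 172): Cash=-50 Equity=50 Inventory=-357 Payables=357
After txn 4 (Dr Equity, Cr Inventory, amount 146): Cash=-50 Equity=196 Inventory=-503 Payables=357
After txn 5 (Dr Payables, Cr Equity, amount 458): Cash=-50 Equity=-262 Inventory=-503 Payables=815

Answer: -50 -262 -503 815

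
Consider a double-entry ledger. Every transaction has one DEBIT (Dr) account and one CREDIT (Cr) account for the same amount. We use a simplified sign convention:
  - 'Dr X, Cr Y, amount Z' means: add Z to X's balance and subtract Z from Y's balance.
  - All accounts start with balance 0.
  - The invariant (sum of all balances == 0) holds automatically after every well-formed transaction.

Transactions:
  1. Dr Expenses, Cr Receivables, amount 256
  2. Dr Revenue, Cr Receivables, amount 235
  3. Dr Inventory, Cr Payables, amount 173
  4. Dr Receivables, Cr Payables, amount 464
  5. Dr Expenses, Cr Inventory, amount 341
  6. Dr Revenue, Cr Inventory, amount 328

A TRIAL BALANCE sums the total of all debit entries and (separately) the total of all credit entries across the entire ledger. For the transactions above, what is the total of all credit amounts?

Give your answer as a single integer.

Txn 1: credit+=256
Txn 2: credit+=235
Txn 3: credit+=173
Txn 4: credit+=464
Txn 5: credit+=341
Txn 6: credit+=328
Total credits = 1797

Answer: 1797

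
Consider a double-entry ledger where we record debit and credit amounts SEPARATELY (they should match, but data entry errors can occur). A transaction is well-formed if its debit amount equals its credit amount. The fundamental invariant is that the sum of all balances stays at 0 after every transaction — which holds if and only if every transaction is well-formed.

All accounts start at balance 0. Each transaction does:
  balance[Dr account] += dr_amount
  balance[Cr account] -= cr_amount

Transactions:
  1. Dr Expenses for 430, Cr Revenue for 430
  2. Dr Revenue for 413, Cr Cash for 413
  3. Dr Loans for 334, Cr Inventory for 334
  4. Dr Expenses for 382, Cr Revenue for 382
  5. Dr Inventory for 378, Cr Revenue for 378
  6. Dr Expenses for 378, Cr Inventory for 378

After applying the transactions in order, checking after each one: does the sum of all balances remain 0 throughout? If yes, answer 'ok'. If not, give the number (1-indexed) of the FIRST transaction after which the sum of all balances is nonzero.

Answer: ok

Derivation:
After txn 1: dr=430 cr=430 sum_balances=0
After txn 2: dr=413 cr=413 sum_balances=0
After txn 3: dr=334 cr=334 sum_balances=0
After txn 4: dr=382 cr=382 sum_balances=0
After txn 5: dr=378 cr=378 sum_balances=0
After txn 6: dr=378 cr=378 sum_balances=0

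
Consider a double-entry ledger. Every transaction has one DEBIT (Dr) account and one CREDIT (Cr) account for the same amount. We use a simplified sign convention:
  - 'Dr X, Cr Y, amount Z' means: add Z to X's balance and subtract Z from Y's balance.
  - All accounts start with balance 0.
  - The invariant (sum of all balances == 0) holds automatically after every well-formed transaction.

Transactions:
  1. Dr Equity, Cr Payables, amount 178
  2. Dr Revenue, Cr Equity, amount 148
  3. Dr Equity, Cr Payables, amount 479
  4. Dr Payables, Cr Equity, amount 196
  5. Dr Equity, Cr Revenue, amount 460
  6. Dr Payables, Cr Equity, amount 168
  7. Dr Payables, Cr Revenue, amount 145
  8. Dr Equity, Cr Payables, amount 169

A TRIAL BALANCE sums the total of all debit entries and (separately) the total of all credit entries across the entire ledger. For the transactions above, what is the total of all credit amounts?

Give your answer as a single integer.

Txn 1: credit+=178
Txn 2: credit+=148
Txn 3: credit+=479
Txn 4: credit+=196
Txn 5: credit+=460
Txn 6: credit+=168
Txn 7: credit+=145
Txn 8: credit+=169
Total credits = 1943

Answer: 1943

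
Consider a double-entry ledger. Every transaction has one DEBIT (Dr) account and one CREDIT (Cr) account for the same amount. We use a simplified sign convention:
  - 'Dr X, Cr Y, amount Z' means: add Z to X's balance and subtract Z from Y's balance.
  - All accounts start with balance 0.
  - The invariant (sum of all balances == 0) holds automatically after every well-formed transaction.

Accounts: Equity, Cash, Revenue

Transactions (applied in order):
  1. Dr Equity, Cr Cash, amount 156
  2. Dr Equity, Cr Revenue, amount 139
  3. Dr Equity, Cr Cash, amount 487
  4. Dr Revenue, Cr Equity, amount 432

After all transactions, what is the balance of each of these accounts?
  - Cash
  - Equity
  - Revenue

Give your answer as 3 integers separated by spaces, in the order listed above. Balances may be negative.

After txn 1 (Dr Equity, Cr Cash, amount 156): Cash=-156 Equity=156
After txn 2 (Dr Equity, Cr Revenue, amount 139): Cash=-156 Equity=295 Revenue=-139
After txn 3 (Dr Equity, Cr Cash, amount 487): Cash=-643 Equity=782 Revenue=-139
After txn 4 (Dr Revenue, Cr Equity, amount 432): Cash=-643 Equity=350 Revenue=293

Answer: -643 350 293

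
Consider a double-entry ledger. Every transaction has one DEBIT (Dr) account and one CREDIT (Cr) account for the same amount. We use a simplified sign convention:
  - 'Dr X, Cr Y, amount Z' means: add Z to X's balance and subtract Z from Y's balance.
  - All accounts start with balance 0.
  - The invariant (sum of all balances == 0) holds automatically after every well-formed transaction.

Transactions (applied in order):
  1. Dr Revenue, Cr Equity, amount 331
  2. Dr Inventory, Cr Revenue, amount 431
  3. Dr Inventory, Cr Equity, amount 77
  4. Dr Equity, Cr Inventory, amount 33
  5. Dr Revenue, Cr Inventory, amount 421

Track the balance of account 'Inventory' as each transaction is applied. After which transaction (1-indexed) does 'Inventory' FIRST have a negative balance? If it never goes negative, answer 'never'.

Answer: never

Derivation:
After txn 1: Inventory=0
After txn 2: Inventory=431
After txn 3: Inventory=508
After txn 4: Inventory=475
After txn 5: Inventory=54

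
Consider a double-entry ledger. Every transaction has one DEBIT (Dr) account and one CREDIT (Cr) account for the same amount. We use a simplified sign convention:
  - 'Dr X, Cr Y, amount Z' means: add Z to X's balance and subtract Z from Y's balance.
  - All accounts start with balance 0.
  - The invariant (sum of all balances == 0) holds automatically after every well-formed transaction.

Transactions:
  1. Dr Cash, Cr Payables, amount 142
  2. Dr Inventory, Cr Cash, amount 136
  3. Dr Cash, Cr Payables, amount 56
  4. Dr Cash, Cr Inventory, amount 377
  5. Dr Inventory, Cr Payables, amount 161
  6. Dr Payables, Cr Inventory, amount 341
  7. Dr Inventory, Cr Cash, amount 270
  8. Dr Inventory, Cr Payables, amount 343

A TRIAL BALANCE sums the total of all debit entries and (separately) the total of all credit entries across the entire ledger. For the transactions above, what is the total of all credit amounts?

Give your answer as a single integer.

Answer: 1826

Derivation:
Txn 1: credit+=142
Txn 2: credit+=136
Txn 3: credit+=56
Txn 4: credit+=377
Txn 5: credit+=161
Txn 6: credit+=341
Txn 7: credit+=270
Txn 8: credit+=343
Total credits = 1826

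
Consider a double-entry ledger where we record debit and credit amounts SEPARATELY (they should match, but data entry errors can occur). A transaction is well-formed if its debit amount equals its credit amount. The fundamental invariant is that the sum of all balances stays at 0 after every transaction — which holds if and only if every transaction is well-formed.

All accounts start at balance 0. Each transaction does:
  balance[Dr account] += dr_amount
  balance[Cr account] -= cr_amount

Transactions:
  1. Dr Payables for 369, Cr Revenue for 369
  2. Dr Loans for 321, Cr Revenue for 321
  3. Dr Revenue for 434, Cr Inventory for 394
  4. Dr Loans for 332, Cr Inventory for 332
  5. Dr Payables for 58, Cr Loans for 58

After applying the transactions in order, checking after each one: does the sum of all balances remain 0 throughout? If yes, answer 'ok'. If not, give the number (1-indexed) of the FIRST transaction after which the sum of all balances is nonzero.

Answer: 3

Derivation:
After txn 1: dr=369 cr=369 sum_balances=0
After txn 2: dr=321 cr=321 sum_balances=0
After txn 3: dr=434 cr=394 sum_balances=40
After txn 4: dr=332 cr=332 sum_balances=40
After txn 5: dr=58 cr=58 sum_balances=40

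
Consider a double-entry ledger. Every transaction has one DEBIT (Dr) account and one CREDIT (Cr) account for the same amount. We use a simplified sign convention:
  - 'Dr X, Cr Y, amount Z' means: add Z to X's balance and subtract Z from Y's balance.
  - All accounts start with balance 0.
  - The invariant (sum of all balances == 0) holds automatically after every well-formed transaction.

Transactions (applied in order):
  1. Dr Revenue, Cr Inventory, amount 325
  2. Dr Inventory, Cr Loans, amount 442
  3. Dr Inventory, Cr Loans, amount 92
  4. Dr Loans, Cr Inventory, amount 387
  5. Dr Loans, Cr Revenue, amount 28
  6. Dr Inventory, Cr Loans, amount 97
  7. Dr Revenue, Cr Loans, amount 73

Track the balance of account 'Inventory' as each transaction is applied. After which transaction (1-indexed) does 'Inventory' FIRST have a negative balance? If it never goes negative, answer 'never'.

After txn 1: Inventory=-325

Answer: 1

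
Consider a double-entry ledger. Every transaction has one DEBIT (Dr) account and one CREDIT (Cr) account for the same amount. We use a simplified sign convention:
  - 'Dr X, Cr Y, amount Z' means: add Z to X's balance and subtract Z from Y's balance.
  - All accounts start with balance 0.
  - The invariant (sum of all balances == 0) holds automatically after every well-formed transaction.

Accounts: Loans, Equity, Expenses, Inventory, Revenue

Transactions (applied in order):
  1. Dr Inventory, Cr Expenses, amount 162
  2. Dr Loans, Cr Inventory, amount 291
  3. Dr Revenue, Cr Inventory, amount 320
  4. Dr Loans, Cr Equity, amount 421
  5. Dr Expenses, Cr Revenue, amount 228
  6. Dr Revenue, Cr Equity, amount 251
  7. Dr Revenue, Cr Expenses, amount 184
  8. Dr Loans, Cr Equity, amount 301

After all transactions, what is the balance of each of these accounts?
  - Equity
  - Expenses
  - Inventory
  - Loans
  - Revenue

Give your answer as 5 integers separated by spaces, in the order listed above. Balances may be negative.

After txn 1 (Dr Inventory, Cr Expenses, amount 162): Expenses=-162 Inventory=162
After txn 2 (Dr Loans, Cr Inventory, amount 291): Expenses=-162 Inventory=-129 Loans=291
After txn 3 (Dr Revenue, Cr Inventory, amount 320): Expenses=-162 Inventory=-449 Loans=291 Revenue=320
After txn 4 (Dr Loans, Cr Equity, amount 421): Equity=-421 Expenses=-162 Inventory=-449 Loans=712 Revenue=320
After txn 5 (Dr Expenses, Cr Revenue, amount 228): Equity=-421 Expenses=66 Inventory=-449 Loans=712 Revenue=92
After txn 6 (Dr Revenue, Cr Equity, amount 251): Equity=-672 Expenses=66 Inventory=-449 Loans=712 Revenue=343
After txn 7 (Dr Revenue, Cr Expenses, amount 184): Equity=-672 Expenses=-118 Inventory=-449 Loans=712 Revenue=527
After txn 8 (Dr Loans, Cr Equity, amount 301): Equity=-973 Expenses=-118 Inventory=-449 Loans=1013 Revenue=527

Answer: -973 -118 -449 1013 527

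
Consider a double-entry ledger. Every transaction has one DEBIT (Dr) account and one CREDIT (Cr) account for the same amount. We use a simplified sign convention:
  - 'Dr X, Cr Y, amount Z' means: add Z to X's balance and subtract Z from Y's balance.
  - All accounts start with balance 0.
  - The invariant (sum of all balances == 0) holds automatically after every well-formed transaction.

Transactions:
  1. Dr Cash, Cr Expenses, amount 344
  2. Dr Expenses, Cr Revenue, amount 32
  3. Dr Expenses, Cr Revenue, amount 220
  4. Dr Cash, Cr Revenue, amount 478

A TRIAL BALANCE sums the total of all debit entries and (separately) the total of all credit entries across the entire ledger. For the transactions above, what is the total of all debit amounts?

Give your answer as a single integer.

Txn 1: debit+=344
Txn 2: debit+=32
Txn 3: debit+=220
Txn 4: debit+=478
Total debits = 1074

Answer: 1074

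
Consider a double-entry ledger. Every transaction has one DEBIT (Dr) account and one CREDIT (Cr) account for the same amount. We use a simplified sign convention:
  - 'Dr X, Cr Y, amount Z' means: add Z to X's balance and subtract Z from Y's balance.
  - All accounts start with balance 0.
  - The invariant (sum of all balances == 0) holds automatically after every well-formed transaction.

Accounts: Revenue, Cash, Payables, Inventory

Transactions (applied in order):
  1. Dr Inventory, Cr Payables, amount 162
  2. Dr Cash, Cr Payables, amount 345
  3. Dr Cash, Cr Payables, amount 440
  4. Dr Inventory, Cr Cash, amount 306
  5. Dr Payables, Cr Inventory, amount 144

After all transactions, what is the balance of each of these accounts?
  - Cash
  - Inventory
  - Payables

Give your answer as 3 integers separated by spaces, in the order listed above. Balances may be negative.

After txn 1 (Dr Inventory, Cr Payables, amount 162): Inventory=162 Payables=-162
After txn 2 (Dr Cash, Cr Payables, amount 345): Cash=345 Inventory=162 Payables=-507
After txn 3 (Dr Cash, Cr Payables, amount 440): Cash=785 Inventory=162 Payables=-947
After txn 4 (Dr Inventory, Cr Cash, amount 306): Cash=479 Inventory=468 Payables=-947
After txn 5 (Dr Payables, Cr Inventory, amount 144): Cash=479 Inventory=324 Payables=-803

Answer: 479 324 -803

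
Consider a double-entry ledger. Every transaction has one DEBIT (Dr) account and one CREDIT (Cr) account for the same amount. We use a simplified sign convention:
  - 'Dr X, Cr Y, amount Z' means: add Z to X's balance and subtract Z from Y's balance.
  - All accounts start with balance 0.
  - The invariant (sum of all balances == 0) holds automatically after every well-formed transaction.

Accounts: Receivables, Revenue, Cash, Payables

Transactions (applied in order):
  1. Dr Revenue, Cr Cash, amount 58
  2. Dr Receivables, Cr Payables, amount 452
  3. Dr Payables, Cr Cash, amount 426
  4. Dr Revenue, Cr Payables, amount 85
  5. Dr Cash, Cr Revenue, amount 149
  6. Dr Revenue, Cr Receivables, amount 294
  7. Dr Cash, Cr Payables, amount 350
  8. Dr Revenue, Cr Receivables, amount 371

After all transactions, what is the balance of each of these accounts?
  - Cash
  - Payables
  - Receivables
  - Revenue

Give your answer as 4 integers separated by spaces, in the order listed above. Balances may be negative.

After txn 1 (Dr Revenue, Cr Cash, amount 58): Cash=-58 Revenue=58
After txn 2 (Dr Receivables, Cr Payables, amount 452): Cash=-58 Payables=-452 Receivables=452 Revenue=58
After txn 3 (Dr Payables, Cr Cash, amount 426): Cash=-484 Payables=-26 Receivables=452 Revenue=58
After txn 4 (Dr Revenue, Cr Payables, amount 85): Cash=-484 Payables=-111 Receivables=452 Revenue=143
After txn 5 (Dr Cash, Cr Revenue, amount 149): Cash=-335 Payables=-111 Receivables=452 Revenue=-6
After txn 6 (Dr Revenue, Cr Receivables, amount 294): Cash=-335 Payables=-111 Receivables=158 Revenue=288
After txn 7 (Dr Cash, Cr Payables, amount 350): Cash=15 Payables=-461 Receivables=158 Revenue=288
After txn 8 (Dr Revenue, Cr Receivables, amount 371): Cash=15 Payables=-461 Receivables=-213 Revenue=659

Answer: 15 -461 -213 659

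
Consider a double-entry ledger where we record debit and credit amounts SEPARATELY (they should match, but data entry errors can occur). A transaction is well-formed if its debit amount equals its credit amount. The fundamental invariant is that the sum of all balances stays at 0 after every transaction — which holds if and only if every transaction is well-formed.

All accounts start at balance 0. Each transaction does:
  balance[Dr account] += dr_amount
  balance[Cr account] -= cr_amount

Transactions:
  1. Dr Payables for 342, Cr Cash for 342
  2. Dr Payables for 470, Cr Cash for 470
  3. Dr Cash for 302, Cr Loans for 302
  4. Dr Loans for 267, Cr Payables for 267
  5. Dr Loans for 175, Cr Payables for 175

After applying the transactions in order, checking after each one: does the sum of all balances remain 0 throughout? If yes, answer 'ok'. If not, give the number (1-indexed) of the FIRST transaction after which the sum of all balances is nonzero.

Answer: ok

Derivation:
After txn 1: dr=342 cr=342 sum_balances=0
After txn 2: dr=470 cr=470 sum_balances=0
After txn 3: dr=302 cr=302 sum_balances=0
After txn 4: dr=267 cr=267 sum_balances=0
After txn 5: dr=175 cr=175 sum_balances=0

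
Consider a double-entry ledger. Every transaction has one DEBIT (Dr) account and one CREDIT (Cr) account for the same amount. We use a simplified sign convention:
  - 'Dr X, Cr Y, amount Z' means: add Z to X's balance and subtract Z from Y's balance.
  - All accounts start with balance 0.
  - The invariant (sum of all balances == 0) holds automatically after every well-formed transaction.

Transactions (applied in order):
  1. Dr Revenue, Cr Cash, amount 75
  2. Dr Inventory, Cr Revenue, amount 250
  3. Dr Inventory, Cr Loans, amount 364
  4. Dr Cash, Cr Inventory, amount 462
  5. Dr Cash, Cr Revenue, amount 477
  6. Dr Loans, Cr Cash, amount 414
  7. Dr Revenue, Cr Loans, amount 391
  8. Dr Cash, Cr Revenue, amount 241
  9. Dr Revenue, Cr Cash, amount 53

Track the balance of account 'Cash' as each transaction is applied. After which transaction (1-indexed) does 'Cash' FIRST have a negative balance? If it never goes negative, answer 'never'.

Answer: 1

Derivation:
After txn 1: Cash=-75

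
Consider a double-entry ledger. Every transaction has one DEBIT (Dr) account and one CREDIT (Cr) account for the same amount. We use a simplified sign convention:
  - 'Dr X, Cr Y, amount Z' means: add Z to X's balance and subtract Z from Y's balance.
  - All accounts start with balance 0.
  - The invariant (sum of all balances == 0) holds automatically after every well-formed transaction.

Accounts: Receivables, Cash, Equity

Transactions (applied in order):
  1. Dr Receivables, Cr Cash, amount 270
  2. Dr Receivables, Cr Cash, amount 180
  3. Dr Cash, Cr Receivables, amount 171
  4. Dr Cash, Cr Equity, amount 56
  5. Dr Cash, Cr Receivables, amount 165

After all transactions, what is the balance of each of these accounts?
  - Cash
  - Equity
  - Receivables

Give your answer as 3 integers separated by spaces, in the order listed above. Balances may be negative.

After txn 1 (Dr Receivables, Cr Cash, amount 270): Cash=-270 Receivables=270
After txn 2 (Dr Receivables, Cr Cash, amount 180): Cash=-450 Receivables=450
After txn 3 (Dr Cash, Cr Receivables, amount 171): Cash=-279 Receivables=279
After txn 4 (Dr Cash, Cr Equity, amount 56): Cash=-223 Equity=-56 Receivables=279
After txn 5 (Dr Cash, Cr Receivables, amount 165): Cash=-58 Equity=-56 Receivables=114

Answer: -58 -56 114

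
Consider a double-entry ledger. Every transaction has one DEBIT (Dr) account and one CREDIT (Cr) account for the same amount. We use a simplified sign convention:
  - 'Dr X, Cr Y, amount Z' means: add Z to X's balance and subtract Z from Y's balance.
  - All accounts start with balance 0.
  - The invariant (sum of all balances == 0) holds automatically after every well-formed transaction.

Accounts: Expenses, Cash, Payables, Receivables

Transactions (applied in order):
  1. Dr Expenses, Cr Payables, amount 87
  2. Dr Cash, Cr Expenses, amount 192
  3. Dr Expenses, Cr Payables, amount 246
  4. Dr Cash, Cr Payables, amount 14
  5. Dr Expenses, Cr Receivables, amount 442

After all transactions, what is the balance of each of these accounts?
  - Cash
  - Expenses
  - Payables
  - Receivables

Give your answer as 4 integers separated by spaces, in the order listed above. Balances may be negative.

Answer: 206 583 -347 -442

Derivation:
After txn 1 (Dr Expenses, Cr Payables, amount 87): Expenses=87 Payables=-87
After txn 2 (Dr Cash, Cr Expenses, amount 192): Cash=192 Expenses=-105 Payables=-87
After txn 3 (Dr Expenses, Cr Payables, amount 246): Cash=192 Expenses=141 Payables=-333
After txn 4 (Dr Cash, Cr Payables, amount 14): Cash=206 Expenses=141 Payables=-347
After txn 5 (Dr Expenses, Cr Receivables, amount 442): Cash=206 Expenses=583 Payables=-347 Receivables=-442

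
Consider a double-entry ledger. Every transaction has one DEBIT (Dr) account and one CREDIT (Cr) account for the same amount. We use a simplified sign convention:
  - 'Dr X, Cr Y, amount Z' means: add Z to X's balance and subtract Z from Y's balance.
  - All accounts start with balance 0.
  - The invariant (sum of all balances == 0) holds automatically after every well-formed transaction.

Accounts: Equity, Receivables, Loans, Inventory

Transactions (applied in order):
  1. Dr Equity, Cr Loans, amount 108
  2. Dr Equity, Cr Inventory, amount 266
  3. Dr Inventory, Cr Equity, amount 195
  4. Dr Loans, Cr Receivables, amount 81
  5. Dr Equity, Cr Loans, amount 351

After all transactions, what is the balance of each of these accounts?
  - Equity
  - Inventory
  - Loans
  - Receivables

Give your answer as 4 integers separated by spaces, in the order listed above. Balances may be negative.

After txn 1 (Dr Equity, Cr Loans, amount 108): Equity=108 Loans=-108
After txn 2 (Dr Equity, Cr Inventory, amount 266): Equity=374 Inventory=-266 Loans=-108
After txn 3 (Dr Inventory, Cr Equity, amount 195): Equity=179 Inventory=-71 Loans=-108
After txn 4 (Dr Loans, Cr Receivables, amount 81): Equity=179 Inventory=-71 Loans=-27 Receivables=-81
After txn 5 (Dr Equity, Cr Loans, amount 351): Equity=530 Inventory=-71 Loans=-378 Receivables=-81

Answer: 530 -71 -378 -81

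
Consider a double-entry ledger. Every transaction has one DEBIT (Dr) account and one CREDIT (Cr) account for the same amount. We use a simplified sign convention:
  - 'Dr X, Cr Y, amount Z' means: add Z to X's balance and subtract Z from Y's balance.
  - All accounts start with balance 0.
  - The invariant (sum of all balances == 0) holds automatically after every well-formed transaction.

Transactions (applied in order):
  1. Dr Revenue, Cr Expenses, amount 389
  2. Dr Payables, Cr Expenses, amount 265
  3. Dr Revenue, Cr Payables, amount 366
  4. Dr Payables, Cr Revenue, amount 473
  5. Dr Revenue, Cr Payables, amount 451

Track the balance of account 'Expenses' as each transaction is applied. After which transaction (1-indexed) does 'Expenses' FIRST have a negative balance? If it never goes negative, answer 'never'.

After txn 1: Expenses=-389

Answer: 1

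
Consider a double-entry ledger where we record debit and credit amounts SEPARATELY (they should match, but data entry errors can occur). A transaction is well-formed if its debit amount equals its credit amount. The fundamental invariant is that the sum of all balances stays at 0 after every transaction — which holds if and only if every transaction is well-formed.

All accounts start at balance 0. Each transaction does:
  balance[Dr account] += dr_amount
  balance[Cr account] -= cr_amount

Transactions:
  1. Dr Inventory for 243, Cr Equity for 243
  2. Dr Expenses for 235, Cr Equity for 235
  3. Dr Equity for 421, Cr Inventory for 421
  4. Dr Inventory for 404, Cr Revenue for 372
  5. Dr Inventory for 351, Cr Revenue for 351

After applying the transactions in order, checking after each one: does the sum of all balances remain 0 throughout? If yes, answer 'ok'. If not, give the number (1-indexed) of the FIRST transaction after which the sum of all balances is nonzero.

After txn 1: dr=243 cr=243 sum_balances=0
After txn 2: dr=235 cr=235 sum_balances=0
After txn 3: dr=421 cr=421 sum_balances=0
After txn 4: dr=404 cr=372 sum_balances=32
After txn 5: dr=351 cr=351 sum_balances=32

Answer: 4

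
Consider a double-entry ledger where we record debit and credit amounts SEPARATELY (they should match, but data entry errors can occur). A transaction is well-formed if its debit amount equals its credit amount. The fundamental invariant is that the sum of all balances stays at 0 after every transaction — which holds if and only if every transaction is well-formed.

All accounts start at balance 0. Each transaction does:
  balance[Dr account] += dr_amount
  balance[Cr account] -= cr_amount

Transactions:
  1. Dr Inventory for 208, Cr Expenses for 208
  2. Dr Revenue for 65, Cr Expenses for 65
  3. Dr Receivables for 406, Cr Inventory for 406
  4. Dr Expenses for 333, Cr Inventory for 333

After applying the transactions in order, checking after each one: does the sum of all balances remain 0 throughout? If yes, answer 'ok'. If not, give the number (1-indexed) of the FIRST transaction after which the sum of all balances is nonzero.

Answer: ok

Derivation:
After txn 1: dr=208 cr=208 sum_balances=0
After txn 2: dr=65 cr=65 sum_balances=0
After txn 3: dr=406 cr=406 sum_balances=0
After txn 4: dr=333 cr=333 sum_balances=0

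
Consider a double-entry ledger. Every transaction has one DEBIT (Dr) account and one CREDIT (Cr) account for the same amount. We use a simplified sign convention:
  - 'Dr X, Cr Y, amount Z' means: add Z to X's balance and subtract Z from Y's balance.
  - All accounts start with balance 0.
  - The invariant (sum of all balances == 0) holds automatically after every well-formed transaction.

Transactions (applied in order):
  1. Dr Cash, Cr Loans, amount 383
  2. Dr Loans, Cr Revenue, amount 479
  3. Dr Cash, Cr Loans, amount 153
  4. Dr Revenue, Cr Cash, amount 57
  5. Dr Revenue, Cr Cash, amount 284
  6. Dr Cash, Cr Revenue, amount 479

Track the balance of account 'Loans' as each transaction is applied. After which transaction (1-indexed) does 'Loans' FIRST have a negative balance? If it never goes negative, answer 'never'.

After txn 1: Loans=-383

Answer: 1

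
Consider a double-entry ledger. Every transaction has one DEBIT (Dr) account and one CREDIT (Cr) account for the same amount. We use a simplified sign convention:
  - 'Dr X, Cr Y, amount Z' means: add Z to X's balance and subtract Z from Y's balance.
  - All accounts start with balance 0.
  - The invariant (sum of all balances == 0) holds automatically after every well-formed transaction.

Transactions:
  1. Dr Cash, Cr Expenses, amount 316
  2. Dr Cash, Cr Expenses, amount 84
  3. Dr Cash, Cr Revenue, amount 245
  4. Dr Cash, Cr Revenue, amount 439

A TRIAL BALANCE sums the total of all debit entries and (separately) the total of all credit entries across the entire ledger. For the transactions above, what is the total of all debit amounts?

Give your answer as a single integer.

Answer: 1084

Derivation:
Txn 1: debit+=316
Txn 2: debit+=84
Txn 3: debit+=245
Txn 4: debit+=439
Total debits = 1084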